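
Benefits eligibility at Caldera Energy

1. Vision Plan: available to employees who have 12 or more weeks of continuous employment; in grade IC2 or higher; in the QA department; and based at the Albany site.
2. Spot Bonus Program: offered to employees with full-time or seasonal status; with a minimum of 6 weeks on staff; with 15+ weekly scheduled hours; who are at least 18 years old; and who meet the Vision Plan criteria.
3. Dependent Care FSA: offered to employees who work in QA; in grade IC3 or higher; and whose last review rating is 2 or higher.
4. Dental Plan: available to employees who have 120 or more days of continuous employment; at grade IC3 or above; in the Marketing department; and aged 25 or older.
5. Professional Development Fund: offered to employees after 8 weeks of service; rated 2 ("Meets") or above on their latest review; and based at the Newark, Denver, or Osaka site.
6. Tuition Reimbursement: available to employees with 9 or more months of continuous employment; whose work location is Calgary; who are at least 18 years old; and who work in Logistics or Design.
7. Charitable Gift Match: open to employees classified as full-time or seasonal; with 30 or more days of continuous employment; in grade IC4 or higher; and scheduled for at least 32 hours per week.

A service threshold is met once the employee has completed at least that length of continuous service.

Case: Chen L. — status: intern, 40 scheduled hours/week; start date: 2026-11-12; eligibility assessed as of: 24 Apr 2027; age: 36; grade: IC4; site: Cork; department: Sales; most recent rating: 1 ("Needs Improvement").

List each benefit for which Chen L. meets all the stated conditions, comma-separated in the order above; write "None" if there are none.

None

Service from 2026-11-12 to 24 Apr 2027: 163 days.
Vision Plan — service 163 days ≥ 12 weeks (≈84 days) ✓; grade IC4 ≥ IC2 ✓; dept Sales ✗ → not eligible.
Spot Bonus Program — status intern ✗ (requires full-time or seasonal) → not eligible.
Dependent Care FSA — dept Sales ✗ → not eligible.
Dental Plan — service 163 days ≥ 120 days ✓; grade IC4 ≥ IC3 ✓; dept Sales ✗ → not eligible.
Professional Development Fund — service 163 days ≥ 8 weeks (≈56 days) ✓; rating 1 < 2 ✗ → not eligible.
Tuition Reimbursement — service 163 days < 9 months (≈270 days) ✗ → not eligible.
Charitable Gift Match — status intern ✗ (requires full-time or seasonal) → not eligible.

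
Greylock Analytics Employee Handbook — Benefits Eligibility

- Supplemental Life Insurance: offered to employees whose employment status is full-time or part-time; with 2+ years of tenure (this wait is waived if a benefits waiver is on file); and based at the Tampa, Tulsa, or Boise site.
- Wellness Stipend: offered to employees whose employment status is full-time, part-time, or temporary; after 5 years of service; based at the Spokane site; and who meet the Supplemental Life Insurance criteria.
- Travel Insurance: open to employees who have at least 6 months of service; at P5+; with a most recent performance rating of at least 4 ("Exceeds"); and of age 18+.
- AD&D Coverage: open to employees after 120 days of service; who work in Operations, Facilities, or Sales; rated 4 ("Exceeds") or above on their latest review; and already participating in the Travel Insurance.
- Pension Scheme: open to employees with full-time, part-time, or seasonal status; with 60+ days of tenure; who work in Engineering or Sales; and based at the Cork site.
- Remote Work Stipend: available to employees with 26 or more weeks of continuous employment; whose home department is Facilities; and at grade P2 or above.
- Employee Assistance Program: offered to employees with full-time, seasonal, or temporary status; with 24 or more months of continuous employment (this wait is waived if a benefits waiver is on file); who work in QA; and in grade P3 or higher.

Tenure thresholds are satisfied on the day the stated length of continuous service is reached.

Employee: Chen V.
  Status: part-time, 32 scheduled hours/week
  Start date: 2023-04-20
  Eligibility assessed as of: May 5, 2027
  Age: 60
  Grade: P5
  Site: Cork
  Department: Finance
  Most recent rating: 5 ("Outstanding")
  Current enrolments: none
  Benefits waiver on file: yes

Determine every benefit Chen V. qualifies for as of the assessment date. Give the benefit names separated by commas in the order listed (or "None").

Service from 2023-04-20 to May 5, 2027: 1476 days.
Supplemental Life Insurance — status part-time ✓; benefits waiver on file ✓; site Cork ✗ (not Tampa, Tulsa, or Boise) → not eligible.
Wellness Stipend — status part-time ✓; service 1476 days < 5 years (≈1825 days) ✗ → not eligible.
Travel Insurance — service 1476 days ≥ 6 months (≈180 days) ✓; grade P5 ≥ P5 ✓; rating 5 ≥ 4 ✓; age 60 ≥ 18 ✓ → eligible.
AD&D Coverage — service 1476 days ≥ 120 days ✓; dept Finance ✗ → not eligible.
Pension Scheme — status part-time ✓; service 1476 days ≥ 60 days ✓; dept Finance ✗ → not eligible.
Remote Work Stipend — service 1476 days ≥ 26 weeks (≈182 days) ✓; dept Finance ✗ → not eligible.
Employee Assistance Program — status part-time ✗ (requires full-time, seasonal, or temporary) → not eligible.

Travel Insurance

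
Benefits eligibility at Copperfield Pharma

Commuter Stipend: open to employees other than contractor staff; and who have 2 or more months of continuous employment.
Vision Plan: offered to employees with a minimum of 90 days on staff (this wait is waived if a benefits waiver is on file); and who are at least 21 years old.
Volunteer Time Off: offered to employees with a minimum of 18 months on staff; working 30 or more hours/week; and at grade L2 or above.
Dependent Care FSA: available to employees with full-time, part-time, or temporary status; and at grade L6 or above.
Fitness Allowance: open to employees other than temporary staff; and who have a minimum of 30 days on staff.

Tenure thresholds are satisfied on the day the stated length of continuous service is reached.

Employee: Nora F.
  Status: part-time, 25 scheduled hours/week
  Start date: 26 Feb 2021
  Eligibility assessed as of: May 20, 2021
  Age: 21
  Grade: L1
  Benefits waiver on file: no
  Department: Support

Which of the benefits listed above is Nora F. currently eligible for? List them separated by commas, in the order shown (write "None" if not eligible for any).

Service from 26 Feb 2021 to May 20, 2021: 83 days.
Commuter Stipend — status part-time ✓ (not excluded); service 83 days ≥ 2 months (≈60 days) ✓ → eligible.
Vision Plan — no waiver, service 83 days < 90 days ✗ → not eligible.
Volunteer Time Off — service 83 days < 18 months (≈540 days) ✗ → not eligible.
Dependent Care FSA — status part-time ✓; grade L1 < L6 ✗ → not eligible.
Fitness Allowance — status part-time ✓ (not excluded); service 83 days ≥ 30 days ✓ → eligible.

Commuter Stipend, Fitness Allowance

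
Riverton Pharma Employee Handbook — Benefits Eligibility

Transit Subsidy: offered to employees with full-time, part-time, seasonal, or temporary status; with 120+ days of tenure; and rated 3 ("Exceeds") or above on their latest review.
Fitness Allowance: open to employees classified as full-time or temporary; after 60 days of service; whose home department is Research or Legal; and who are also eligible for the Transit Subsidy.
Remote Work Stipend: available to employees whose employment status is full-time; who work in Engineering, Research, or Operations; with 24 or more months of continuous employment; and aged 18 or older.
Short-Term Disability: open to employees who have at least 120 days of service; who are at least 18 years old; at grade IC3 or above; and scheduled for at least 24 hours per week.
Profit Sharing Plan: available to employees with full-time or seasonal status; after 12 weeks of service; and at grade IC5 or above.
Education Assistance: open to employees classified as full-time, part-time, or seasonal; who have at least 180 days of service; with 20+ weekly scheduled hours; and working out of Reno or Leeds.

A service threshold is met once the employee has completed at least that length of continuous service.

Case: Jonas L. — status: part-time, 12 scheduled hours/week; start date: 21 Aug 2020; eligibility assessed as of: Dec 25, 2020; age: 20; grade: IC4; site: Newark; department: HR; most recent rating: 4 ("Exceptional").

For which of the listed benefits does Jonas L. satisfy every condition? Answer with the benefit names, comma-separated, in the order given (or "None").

Service from 21 Aug 2020 to Dec 25, 2020: 126 days.
Transit Subsidy — status part-time ✓; service 126 days ≥ 120 days ✓; rating 4 ≥ 3 ✓ → eligible.
Fitness Allowance — status part-time ✗ (requires full-time or temporary) → not eligible.
Remote Work Stipend — status part-time ✗ (requires full-time) → not eligible.
Short-Term Disability — service 126 days ≥ 120 days ✓; age 20 ≥ 18 ✓; grade IC4 ≥ IC3 ✓; 12 hrs/wk < 24 ✗ → not eligible.
Profit Sharing Plan — status part-time ✗ (requires full-time or seasonal) → not eligible.
Education Assistance — status part-time ✓; service 126 days < 180 days ✗ → not eligible.

Transit Subsidy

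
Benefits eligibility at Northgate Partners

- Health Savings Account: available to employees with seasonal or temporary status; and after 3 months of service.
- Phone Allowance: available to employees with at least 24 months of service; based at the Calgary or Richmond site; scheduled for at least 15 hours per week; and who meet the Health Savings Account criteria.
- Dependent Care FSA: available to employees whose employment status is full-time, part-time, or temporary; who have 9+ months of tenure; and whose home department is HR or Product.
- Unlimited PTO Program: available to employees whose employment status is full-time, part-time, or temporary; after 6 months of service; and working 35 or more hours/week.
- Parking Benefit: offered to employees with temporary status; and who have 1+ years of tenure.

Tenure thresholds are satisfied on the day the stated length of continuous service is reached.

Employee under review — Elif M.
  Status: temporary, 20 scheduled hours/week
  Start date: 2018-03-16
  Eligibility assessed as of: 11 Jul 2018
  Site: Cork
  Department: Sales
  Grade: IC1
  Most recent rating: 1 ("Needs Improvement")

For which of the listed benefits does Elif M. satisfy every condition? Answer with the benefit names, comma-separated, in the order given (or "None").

Health Savings Account

Service from 2018-03-16 to 11 Jul 2018: 117 days.
Health Savings Account — status temporary ✓; service 117 days ≥ 3 months (≈90 days) ✓ → eligible.
Phone Allowance — service 117 days < 24 months (≈720 days) ✗ → not eligible.
Dependent Care FSA — status temporary ✓; service 117 days < 9 months (≈270 days) ✗ → not eligible.
Unlimited PTO Program — status temporary ✓; service 117 days < 6 months (≈180 days) ✗ → not eligible.
Parking Benefit — status temporary ✓; service 117 days < 1 year (≈365 days) ✗ → not eligible.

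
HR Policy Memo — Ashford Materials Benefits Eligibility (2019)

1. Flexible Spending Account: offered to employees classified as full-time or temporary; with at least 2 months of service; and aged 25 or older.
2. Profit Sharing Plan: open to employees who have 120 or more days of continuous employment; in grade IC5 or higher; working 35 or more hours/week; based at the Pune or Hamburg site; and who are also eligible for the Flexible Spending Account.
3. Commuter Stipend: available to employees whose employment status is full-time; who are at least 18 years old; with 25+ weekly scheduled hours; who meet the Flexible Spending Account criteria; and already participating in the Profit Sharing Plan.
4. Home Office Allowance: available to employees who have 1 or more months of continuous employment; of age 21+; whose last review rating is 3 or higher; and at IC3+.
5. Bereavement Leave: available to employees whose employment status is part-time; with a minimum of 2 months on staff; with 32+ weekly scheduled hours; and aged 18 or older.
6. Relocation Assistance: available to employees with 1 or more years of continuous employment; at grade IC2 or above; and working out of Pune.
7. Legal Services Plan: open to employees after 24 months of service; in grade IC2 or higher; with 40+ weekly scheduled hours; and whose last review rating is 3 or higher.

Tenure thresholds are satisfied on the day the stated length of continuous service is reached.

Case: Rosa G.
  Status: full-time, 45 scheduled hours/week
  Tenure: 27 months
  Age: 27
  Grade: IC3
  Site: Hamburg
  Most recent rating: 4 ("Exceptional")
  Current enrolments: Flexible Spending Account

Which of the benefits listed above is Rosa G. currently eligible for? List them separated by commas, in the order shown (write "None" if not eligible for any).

Flexible Spending Account, Home Office Allowance, Legal Services Plan

Flexible Spending Account — status full-time ✓; service 27 months ≥ 2 months ✓; age 27 ≥ 25 ✓ → eligible.
Profit Sharing Plan — service 27 months ≥ 120 days ✓; grade IC3 < IC5 ✗ → not eligible.
Commuter Stipend — status full-time ✓; age 27 ≥ 18 ✓; 45 hrs/wk ≥ 25 ✓; eligible for Flexible Spending Account ✓; not enrolled in Profit Sharing Plan ✗ → not eligible.
Home Office Allowance — service 27 months ≥ 1 month ✓; age 27 ≥ 21 ✓; rating 4 ≥ 3 ✓; grade IC3 ≥ IC3 ✓ → eligible.
Bereavement Leave — status full-time ✗ (requires part-time) → not eligible.
Relocation Assistance — service 27 months ≥ 1 year (≈365 days) ✓; grade IC3 ≥ IC2 ✓; site Hamburg ✗ (not Pune) → not eligible.
Legal Services Plan — service 27 months ≥ 24 months ✓; grade IC3 ≥ IC2 ✓; 45 hrs/wk ≥ 40 ✓; rating 4 ≥ 3 ✓ → eligible.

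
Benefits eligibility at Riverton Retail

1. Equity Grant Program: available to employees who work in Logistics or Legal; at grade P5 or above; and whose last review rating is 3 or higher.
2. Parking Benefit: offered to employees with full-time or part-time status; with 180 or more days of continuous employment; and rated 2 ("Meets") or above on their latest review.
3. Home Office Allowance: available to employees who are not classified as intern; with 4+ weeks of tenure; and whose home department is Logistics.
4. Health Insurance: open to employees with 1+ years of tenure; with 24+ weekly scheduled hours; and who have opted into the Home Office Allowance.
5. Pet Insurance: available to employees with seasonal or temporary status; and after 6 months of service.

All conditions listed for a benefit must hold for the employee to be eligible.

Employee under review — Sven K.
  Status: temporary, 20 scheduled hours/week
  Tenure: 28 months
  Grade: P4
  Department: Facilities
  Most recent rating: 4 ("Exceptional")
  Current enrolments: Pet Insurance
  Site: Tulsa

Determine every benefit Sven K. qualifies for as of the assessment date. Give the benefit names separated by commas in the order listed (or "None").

Pet Insurance

Equity Grant Program — dept Facilities ✗ → not eligible.
Parking Benefit — status temporary ✗ (requires full-time or part-time) → not eligible.
Home Office Allowance — status temporary ✓ (not excluded); service 28 months ≥ 4 weeks (≈28 days) ✓; dept Facilities ✗ → not eligible.
Health Insurance — service 28 months ≥ 1 year (≈365 days) ✓; 20 hrs/wk < 24 ✗ → not eligible.
Pet Insurance — status temporary ✓; service 28 months ≥ 6 months ✓ → eligible.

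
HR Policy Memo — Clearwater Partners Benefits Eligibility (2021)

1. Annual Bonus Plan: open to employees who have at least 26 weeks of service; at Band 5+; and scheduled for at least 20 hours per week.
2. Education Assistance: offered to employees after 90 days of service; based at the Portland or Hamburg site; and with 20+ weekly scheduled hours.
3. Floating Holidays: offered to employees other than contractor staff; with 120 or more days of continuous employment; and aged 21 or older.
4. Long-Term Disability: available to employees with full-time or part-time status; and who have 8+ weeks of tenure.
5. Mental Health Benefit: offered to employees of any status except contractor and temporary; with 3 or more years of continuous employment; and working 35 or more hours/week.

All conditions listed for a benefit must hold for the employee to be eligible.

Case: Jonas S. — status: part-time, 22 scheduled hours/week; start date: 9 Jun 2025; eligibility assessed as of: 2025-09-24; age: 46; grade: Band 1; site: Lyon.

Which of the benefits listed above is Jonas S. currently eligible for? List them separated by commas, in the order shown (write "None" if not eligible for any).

Long-Term Disability

Service from 9 Jun 2025 to 2025-09-24: 107 days.
Annual Bonus Plan — service 107 days < 26 weeks (≈182 days) ✗ → not eligible.
Education Assistance — service 107 days ≥ 90 days ✓; site Lyon ✗ (not Portland or Hamburg) → not eligible.
Floating Holidays — status part-time ✓ (not excluded); service 107 days < 120 days ✗ → not eligible.
Long-Term Disability — status part-time ✓; service 107 days ≥ 8 weeks (≈56 days) ✓ → eligible.
Mental Health Benefit — status part-time ✓ (not excluded); service 107 days < 3 years (≈1095 days) ✗ → not eligible.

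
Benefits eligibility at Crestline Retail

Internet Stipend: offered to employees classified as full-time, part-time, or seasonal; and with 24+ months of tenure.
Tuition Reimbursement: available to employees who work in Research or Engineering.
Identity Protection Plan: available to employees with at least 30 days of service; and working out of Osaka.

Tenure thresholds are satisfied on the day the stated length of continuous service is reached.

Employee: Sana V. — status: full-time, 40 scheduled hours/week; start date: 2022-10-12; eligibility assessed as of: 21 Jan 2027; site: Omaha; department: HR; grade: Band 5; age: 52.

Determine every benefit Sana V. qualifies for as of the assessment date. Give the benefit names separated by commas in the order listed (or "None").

Service from 2022-10-12 to 21 Jan 2027: 1562 days.
Internet Stipend — status full-time ✓; service 1562 days ≥ 24 months (≈720 days) ✓ → eligible.
Tuition Reimbursement — dept HR ✗ → not eligible.
Identity Protection Plan — service 1562 days ≥ 30 days ✓; site Omaha ✗ (not Osaka) → not eligible.

Internet Stipend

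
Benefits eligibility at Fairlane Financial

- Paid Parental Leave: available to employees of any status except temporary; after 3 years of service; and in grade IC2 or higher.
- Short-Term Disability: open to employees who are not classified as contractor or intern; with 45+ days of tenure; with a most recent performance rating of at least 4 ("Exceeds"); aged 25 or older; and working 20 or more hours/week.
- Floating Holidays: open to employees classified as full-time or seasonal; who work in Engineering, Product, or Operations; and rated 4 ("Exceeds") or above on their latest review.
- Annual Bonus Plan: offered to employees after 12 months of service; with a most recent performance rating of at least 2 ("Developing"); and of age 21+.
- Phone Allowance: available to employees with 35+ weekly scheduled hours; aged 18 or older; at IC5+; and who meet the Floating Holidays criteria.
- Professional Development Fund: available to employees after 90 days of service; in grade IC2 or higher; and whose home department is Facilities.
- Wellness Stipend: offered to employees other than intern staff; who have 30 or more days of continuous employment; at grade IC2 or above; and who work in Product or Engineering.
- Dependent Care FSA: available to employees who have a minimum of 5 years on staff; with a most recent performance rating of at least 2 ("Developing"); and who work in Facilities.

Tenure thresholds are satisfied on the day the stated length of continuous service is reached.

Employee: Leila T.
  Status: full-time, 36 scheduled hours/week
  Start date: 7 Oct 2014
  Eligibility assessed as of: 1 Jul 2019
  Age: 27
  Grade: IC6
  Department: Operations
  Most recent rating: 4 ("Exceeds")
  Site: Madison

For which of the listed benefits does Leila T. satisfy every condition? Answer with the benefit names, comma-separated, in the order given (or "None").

Paid Parental Leave, Short-Term Disability, Floating Holidays, Annual Bonus Plan, Phone Allowance

Service from 7 Oct 2014 to 1 Jul 2019: 1728 days.
Paid Parental Leave — status full-time ✓ (not excluded); service 1728 days ≥ 3 years (≈1095 days) ✓; grade IC6 ≥ IC2 ✓ → eligible.
Short-Term Disability — status full-time ✓ (not excluded); service 1728 days ≥ 45 days ✓; rating 4 ≥ 4 ✓; age 27 ≥ 25 ✓; 36 hrs/wk ≥ 20 ✓ → eligible.
Floating Holidays — status full-time ✓; dept Operations ✓; rating 4 ≥ 4 ✓ → eligible.
Annual Bonus Plan — service 1728 days ≥ 12 months (≈360 days) ✓; rating 4 ≥ 2 ✓; age 27 ≥ 21 ✓ → eligible.
Phone Allowance — 36 hrs/wk ≥ 35 ✓; age 27 ≥ 18 ✓; grade IC6 ≥ IC5 ✓; eligible for Floating Holidays ✓ → eligible.
Professional Development Fund — service 1728 days ≥ 90 days ✓; grade IC6 ≥ IC2 ✓; dept Operations ✗ → not eligible.
Wellness Stipend — status full-time ✓ (not excluded); service 1728 days ≥ 30 days ✓; grade IC6 ≥ IC2 ✓; dept Operations ✗ → not eligible.
Dependent Care FSA — service 1728 days < 5 years (≈1825 days) ✗ → not eligible.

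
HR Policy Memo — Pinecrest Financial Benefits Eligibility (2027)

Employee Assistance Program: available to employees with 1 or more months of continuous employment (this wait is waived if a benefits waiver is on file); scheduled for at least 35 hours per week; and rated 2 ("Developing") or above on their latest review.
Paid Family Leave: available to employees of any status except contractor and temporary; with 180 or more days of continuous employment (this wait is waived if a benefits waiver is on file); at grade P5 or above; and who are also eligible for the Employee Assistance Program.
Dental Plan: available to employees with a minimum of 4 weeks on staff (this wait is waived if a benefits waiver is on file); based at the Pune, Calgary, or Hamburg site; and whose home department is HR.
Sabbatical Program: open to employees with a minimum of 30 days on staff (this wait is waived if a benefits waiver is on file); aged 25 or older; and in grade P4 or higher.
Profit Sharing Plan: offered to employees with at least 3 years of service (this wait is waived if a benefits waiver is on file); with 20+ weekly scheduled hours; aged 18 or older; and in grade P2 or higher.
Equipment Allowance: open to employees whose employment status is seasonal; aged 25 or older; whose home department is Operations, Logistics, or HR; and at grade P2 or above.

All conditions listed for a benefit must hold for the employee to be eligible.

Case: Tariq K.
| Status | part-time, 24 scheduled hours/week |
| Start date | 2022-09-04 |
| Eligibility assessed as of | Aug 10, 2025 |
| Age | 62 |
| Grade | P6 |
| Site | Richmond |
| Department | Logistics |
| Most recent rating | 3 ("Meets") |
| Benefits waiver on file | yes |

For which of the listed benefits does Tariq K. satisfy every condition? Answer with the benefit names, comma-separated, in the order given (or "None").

Service from 2022-09-04 to Aug 10, 2025: 1071 days.
Employee Assistance Program — benefits waiver on file ✓; 24 hrs/wk < 35 ✗ → not eligible.
Paid Family Leave — status part-time ✓ (not excluded); benefits waiver on file ✓; grade P6 ≥ P5 ✓; not eligible for Employee Assistance Program ✗ → not eligible.
Dental Plan — benefits waiver on file ✓; site Richmond ✗ (not Pune, Calgary, or Hamburg) → not eligible.
Sabbatical Program — benefits waiver on file ✓; age 62 ≥ 25 ✓; grade P6 ≥ P4 ✓ → eligible.
Profit Sharing Plan — benefits waiver on file ✓; 24 hrs/wk ≥ 20 ✓; age 62 ≥ 18 ✓; grade P6 ≥ P2 ✓ → eligible.
Equipment Allowance — status part-time ✗ (requires seasonal) → not eligible.

Sabbatical Program, Profit Sharing Plan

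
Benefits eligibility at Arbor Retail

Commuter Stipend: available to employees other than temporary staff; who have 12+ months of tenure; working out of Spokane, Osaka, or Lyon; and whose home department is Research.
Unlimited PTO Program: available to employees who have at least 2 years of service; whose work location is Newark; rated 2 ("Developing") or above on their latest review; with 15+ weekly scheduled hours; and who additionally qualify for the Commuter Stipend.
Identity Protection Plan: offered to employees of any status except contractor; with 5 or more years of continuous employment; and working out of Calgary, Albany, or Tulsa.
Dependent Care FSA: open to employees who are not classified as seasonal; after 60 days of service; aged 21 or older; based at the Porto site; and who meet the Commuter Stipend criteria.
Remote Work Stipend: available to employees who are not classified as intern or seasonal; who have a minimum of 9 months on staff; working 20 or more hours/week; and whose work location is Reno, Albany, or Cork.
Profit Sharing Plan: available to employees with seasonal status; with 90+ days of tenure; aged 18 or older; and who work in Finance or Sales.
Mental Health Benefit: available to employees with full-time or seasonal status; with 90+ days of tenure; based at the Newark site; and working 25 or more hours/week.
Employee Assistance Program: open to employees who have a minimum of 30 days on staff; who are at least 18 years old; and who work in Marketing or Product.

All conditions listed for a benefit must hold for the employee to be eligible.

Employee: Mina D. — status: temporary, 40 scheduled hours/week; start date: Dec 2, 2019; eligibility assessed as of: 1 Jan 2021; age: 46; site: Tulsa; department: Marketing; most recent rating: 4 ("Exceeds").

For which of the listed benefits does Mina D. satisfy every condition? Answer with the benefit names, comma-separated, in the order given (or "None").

Service from Dec 2, 2019 to 1 Jan 2021: 396 days.
Commuter Stipend — status temporary ✗ (excluded) → not eligible.
Unlimited PTO Program — service 396 days < 2 years (≈730 days) ✗ → not eligible.
Identity Protection Plan — status temporary ✓ (not excluded); service 396 days < 5 years (≈1825 days) ✗ → not eligible.
Dependent Care FSA — status temporary ✓ (not excluded); service 396 days ≥ 60 days ✓; age 46 ≥ 21 ✓; site Tulsa ✗ (not Porto) → not eligible.
Remote Work Stipend — status temporary ✓ (not excluded); service 396 days ≥ 9 months (≈270 days) ✓; 40 hrs/wk ≥ 20 ✓; site Tulsa ✗ (not Reno, Albany, or Cork) → not eligible.
Profit Sharing Plan — status temporary ✗ (requires seasonal) → not eligible.
Mental Health Benefit — status temporary ✗ (requires full-time or seasonal) → not eligible.
Employee Assistance Program — service 396 days ≥ 30 days ✓; age 46 ≥ 18 ✓; dept Marketing ✓ → eligible.

Employee Assistance Program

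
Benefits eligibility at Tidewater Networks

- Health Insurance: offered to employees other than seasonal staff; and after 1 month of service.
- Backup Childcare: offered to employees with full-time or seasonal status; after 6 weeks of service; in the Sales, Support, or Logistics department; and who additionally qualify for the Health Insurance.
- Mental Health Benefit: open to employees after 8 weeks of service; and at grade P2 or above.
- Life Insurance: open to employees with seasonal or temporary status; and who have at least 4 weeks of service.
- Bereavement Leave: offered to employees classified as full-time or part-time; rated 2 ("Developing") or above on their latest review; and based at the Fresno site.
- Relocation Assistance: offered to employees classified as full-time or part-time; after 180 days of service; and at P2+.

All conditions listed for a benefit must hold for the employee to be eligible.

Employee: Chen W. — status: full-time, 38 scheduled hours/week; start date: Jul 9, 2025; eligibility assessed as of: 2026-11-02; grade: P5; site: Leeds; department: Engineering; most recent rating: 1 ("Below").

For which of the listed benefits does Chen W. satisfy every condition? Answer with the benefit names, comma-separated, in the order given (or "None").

Health Insurance, Mental Health Benefit, Relocation Assistance

Service from Jul 9, 2025 to 2026-11-02: 481 days.
Health Insurance — status full-time ✓ (not excluded); service 481 days ≥ 1 month (≈30 days) ✓ → eligible.
Backup Childcare — status full-time ✓; service 481 days ≥ 6 weeks (≈42 days) ✓; dept Engineering ✗ → not eligible.
Mental Health Benefit — service 481 days ≥ 8 weeks (≈56 days) ✓; grade P5 ≥ P2 ✓ → eligible.
Life Insurance — status full-time ✗ (requires seasonal or temporary) → not eligible.
Bereavement Leave — status full-time ✓; rating 1 < 2 ✗ → not eligible.
Relocation Assistance — status full-time ✓; service 481 days ≥ 180 days ✓; grade P5 ≥ P2 ✓ → eligible.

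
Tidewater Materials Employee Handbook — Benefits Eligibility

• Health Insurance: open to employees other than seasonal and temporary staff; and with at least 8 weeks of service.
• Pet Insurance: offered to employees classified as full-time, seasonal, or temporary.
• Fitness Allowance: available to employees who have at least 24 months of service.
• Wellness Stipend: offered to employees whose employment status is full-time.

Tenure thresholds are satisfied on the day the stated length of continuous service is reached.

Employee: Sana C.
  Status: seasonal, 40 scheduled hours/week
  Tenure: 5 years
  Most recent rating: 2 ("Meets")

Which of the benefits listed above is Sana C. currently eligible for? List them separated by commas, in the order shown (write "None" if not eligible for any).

Pet Insurance, Fitness Allowance

Health Insurance — status seasonal ✗ (excluded) → not eligible.
Pet Insurance — status seasonal ✓ → eligible.
Fitness Allowance — service 5 years ≥ 24 months (≈720 days) ✓ → eligible.
Wellness Stipend — status seasonal ✗ (requires full-time) → not eligible.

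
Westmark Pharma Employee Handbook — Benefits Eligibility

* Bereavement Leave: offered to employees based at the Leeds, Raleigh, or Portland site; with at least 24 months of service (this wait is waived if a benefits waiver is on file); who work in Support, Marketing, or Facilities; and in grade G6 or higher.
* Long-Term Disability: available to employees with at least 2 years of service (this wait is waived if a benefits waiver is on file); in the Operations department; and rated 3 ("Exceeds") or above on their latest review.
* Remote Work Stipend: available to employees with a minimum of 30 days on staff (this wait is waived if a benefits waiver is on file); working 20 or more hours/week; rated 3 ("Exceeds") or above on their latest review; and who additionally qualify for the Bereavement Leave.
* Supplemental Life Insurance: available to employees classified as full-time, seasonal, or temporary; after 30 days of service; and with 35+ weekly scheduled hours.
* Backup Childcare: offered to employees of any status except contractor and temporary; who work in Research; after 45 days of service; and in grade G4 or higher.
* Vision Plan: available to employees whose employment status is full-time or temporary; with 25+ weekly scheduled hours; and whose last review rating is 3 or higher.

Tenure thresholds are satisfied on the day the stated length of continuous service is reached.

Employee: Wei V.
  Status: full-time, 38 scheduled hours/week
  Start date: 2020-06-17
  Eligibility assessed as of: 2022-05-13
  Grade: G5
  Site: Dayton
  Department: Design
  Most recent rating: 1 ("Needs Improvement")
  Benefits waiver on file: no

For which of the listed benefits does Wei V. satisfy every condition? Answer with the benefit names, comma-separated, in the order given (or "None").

Service from 2020-06-17 to 2022-05-13: 695 days.
Bereavement Leave — site Dayton ✗ (not Leeds, Raleigh, or Portland) → not eligible.
Long-Term Disability — no waiver, service 695 days < 2 years (≈730 days) ✗ → not eligible.
Remote Work Stipend — no waiver, service 695 days ≥ 30 days ✓; 38 hrs/wk ≥ 20 ✓; rating 1 < 3 ✗ → not eligible.
Supplemental Life Insurance — status full-time ✓; service 695 days ≥ 30 days ✓; 38 hrs/wk ≥ 35 ✓ → eligible.
Backup Childcare — status full-time ✓ (not excluded); dept Design ✗ → not eligible.
Vision Plan — status full-time ✓; 38 hrs/wk ≥ 25 ✓; rating 1 < 3 ✗ → not eligible.

Supplemental Life Insurance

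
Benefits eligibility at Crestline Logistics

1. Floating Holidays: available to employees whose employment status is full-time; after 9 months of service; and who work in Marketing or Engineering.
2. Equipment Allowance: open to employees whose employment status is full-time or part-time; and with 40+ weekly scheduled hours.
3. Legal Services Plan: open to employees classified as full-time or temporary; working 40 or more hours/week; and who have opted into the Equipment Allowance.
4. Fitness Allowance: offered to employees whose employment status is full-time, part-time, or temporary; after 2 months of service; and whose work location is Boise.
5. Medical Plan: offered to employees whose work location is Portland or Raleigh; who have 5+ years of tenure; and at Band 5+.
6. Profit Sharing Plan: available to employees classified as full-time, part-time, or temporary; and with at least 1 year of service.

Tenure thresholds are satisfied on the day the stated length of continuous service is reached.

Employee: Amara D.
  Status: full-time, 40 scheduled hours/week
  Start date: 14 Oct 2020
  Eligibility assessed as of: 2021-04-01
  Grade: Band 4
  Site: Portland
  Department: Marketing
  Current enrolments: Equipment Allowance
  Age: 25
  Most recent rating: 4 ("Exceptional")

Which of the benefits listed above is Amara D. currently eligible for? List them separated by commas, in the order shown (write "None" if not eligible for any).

Equipment Allowance, Legal Services Plan

Service from 14 Oct 2020 to 2021-04-01: 169 days.
Floating Holidays — status full-time ✓; service 169 days < 9 months (≈270 days) ✗ → not eligible.
Equipment Allowance — status full-time ✓; 40 hrs/wk ≥ 40 ✓ → eligible.
Legal Services Plan — status full-time ✓; 40 hrs/wk ≥ 40 ✓; enrolled in Equipment Allowance ✓ → eligible.
Fitness Allowance — status full-time ✓; service 169 days ≥ 2 months (≈60 days) ✓; site Portland ✗ (not Boise) → not eligible.
Medical Plan — site Portland ✓; service 169 days < 5 years (≈1825 days) ✗ → not eligible.
Profit Sharing Plan — status full-time ✓; service 169 days < 1 year (≈365 days) ✗ → not eligible.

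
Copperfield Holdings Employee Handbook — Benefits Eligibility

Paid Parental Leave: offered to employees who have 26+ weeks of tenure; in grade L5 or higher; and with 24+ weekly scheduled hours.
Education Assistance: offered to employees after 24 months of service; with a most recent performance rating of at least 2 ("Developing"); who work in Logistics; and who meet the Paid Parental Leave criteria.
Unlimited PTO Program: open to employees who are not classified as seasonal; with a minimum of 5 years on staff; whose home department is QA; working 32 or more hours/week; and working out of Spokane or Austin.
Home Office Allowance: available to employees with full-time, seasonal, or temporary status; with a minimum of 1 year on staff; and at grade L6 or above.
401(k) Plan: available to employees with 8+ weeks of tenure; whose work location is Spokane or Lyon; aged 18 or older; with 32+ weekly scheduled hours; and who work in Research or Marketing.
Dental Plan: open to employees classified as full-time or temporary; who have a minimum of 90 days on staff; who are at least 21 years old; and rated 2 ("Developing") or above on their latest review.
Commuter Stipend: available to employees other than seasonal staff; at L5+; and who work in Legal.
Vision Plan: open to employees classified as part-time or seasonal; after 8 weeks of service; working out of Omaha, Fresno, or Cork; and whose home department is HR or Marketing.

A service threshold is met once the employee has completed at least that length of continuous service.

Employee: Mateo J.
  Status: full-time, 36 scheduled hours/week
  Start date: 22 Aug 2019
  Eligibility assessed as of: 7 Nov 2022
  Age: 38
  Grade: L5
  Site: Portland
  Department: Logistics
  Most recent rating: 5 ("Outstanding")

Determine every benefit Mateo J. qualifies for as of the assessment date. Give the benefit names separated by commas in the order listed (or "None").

Service from 22 Aug 2019 to 7 Nov 2022: 1173 days.
Paid Parental Leave — service 1173 days ≥ 26 weeks (≈182 days) ✓; grade L5 ≥ L5 ✓; 36 hrs/wk ≥ 24 ✓ → eligible.
Education Assistance — service 1173 days ≥ 24 months (≈720 days) ✓; rating 5 ≥ 2 ✓; dept Logistics ✓; eligible for Paid Parental Leave ✓ → eligible.
Unlimited PTO Program — status full-time ✓ (not excluded); service 1173 days < 5 years (≈1825 days) ✗ → not eligible.
Home Office Allowance — status full-time ✓; service 1173 days ≥ 1 year (≈365 days) ✓; grade L5 < L6 ✗ → not eligible.
401(k) Plan — service 1173 days ≥ 8 weeks (≈56 days) ✓; site Portland ✗ (not Spokane or Lyon) → not eligible.
Dental Plan — status full-time ✓; service 1173 days ≥ 90 days ✓; age 38 ≥ 21 ✓; rating 5 ≥ 2 ✓ → eligible.
Commuter Stipend — status full-time ✓ (not excluded); grade L5 ≥ L5 ✓; dept Logistics ✗ → not eligible.
Vision Plan — status full-time ✗ (requires part-time or seasonal) → not eligible.

Paid Parental Leave, Education Assistance, Dental Plan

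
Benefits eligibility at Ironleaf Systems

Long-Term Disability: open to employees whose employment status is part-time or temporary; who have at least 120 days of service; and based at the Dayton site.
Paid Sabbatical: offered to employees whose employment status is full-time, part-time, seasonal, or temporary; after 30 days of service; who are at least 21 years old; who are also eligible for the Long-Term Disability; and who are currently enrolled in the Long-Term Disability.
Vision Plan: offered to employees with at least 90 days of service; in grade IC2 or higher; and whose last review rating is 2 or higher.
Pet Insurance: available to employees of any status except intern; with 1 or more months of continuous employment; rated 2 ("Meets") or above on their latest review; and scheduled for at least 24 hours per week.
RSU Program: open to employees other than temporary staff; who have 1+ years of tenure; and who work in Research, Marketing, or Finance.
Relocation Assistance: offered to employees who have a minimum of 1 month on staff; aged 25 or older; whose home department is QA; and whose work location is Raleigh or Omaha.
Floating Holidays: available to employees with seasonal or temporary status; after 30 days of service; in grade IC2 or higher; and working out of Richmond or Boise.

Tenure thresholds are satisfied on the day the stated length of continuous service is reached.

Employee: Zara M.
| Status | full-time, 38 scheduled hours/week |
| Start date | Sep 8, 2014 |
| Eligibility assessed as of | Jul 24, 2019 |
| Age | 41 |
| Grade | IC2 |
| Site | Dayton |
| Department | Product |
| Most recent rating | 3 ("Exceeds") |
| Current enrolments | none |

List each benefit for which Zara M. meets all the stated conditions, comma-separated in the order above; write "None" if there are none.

Service from Sep 8, 2014 to Jul 24, 2019: 1780 days.
Long-Term Disability — status full-time ✗ (requires part-time or temporary) → not eligible.
Paid Sabbatical — status full-time ✓; service 1780 days ≥ 30 days ✓; age 41 ≥ 21 ✓; not eligible for Long-Term Disability ✗ → not eligible.
Vision Plan — service 1780 days ≥ 90 days ✓; grade IC2 ≥ IC2 ✓; rating 3 ≥ 2 ✓ → eligible.
Pet Insurance — status full-time ✓ (not excluded); service 1780 days ≥ 1 month (≈30 days) ✓; rating 3 ≥ 2 ✓; 38 hrs/wk ≥ 24 ✓ → eligible.
RSU Program — status full-time ✓ (not excluded); service 1780 days ≥ 1 year (≈365 days) ✓; dept Product ✗ → not eligible.
Relocation Assistance — service 1780 days ≥ 1 month (≈30 days) ✓; age 41 ≥ 25 ✓; dept Product ✗ → not eligible.
Floating Holidays — status full-time ✗ (requires seasonal or temporary) → not eligible.

Vision Plan, Pet Insurance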